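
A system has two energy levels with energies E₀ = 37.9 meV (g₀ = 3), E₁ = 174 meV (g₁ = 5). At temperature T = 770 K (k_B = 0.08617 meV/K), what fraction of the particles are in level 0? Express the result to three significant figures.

0.824

k_BT = 0.08617 × 770 K = 66.351 meV.
Eᵢ/kT = 0.57120, 2.6224.
Z = Σ gᵢe^(−Eᵢ/kT) = 3·e^(−0.57120) + 5·e^(−2.6224) = 1.6945 + 0.36314 = 2.0576.
P₀ = g₀ e^(−E₀/kT) / Z = 1.6945/2.0576 = 0.824.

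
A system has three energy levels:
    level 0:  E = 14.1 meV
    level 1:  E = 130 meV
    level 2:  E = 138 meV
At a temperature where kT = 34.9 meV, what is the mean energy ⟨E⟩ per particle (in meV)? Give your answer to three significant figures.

21.4 meV

Eᵢ/kT = 0.40401, 3.7249, 3.9542.
Z = Σ e^(−Eᵢ/kT) = e^(−0.40401) + e^(−3.7249) + e^(−3.9542) = 0.66764 + 0.024116 + 0.019174 = 0.71093.
⟨E⟩ = Σ Eᵢ e^(−Eᵢ/kT) / Z = (14.1·0.66764 + 130·0.024116 + 138·0.019174) / 0.71093 = 21.4 meV.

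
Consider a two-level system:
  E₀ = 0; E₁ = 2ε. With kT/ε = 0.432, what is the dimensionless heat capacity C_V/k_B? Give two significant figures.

0.21

Eᵢ/kT = 0, 4.630.
Z = Σ e^(−Eᵢ/kT) = e^(−0) + e^(−4.630) = 1.000 + 0.009755 = 1.010.
⟨E⟩ = 0.01932 ε, ⟨E²⟩ = 0.03863 ε².
C_V/k_B = (⟨E²⟩ − ⟨E⟩²)/(kT)² = (0.03863 − 0.0003733)/0.1866 = 0.21.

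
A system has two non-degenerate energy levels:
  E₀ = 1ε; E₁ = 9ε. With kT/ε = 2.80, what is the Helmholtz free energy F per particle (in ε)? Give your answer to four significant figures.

0.8436 ε

Eᵢ/kT = 0.357143, 3.21429.
Z = Σ e^(−Eᵢ/kT) = e^(−0.357143) + e^(−3.21429) = 0.699672 + 0.0401839 = 0.739856.
F = −kT ln Z = −2.80 × ln(0.739856) = −2.80 × -0.301300 = 0.8436 ε.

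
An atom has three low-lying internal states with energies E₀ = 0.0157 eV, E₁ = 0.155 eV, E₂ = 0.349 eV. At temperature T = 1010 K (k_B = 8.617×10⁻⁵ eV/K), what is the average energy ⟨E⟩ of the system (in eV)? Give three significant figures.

0.0446 eV

k_BT = 8.617×10⁻⁵ × 1010 K = 0.087032 eV.
Eᵢ/kT = 0.18039, 1.7810, 4.0100.
Z = Σ e^(−Eᵢ/kT) = e^(−0.18039) + e^(−1.7810) + e^(−4.0100) = 0.83494 + 0.16847 + 0.018133 = 1.0215.
⟨E⟩ = Σ Eᵢ e^(−Eᵢ/kT) / Z = (0.0157·0.83494 + 0.155·0.16847 + 0.349·0.018133) / 1.0215 = 0.0446 eV.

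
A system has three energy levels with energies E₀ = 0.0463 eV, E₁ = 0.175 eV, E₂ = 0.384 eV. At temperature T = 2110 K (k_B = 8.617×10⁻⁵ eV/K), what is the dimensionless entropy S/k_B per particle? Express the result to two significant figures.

0.89

k_BT = 8.617×10⁻⁵ × 2110 K = 0.1818 eV.
Eᵢ/kT = 0.2547, 0.9626, 2.112.
Z = Σ e^(−Eᵢ/kT) = e^(−0.2547) + e^(−0.9626) + e^(−2.112) = 0.7751 + 0.3819 + 0.1210 = 1.278.
⟨E⟩ = Σ EᵢPᵢ = 0.1167 eV.
S/k_B = ln Z + ⟨E⟩/kT = ln(1.278) + 0.1167/0.1818 = 0.2453 + 0.6419 = 0.89.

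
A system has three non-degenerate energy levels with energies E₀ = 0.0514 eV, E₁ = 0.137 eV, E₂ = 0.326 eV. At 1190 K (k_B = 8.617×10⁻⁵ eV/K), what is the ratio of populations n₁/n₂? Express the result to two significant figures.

k_BT = 8.617×10⁻⁵ × 1190 K = 0.1025 eV.
n₁/n₂ = exp[−(E₁−E₂)/kT] = exp(−(-0.189 eV)/(0.1025 eV)) = exp(1.844) = 6.3.

6.3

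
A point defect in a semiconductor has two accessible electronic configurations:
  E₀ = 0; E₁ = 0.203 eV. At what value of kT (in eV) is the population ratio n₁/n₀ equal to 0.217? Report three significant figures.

n₁/n₀ = exp[−(E₁−E₀)/kT] = 0.217.
⇒ (E₁−E₀)/kT = ln(1/0.217) = ln(4.6083) = 1.5279.
kT = 0.203 eV / 1.5279 = 0.133 eV.

0.133 eV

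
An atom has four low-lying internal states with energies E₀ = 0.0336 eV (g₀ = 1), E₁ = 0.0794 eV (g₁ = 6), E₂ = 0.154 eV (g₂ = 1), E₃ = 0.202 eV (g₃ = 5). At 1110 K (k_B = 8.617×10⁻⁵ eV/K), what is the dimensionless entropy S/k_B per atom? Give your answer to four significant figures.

2.391

k_BT = 8.617×10⁻⁵ × 1110 K = 0.0956487 eV.
Eᵢ/kT = 0.351285, 0.830121, 1.61006, 2.11189.
Z = Σ gᵢe^(−Eᵢ/kT) = 1·e^(−0.351285) + 6·e^(−0.830121) + 1·e^(−1.61006) + 5·e^(−2.11189) = 0.703783 + 2.61598 + 0.199876 + 0.605045 = 4.12468.
⟨E⟩ = Σ EᵢPᵢ = 0.0931844 eV.
S/k_B = ln Z + ⟨E⟩/kT = ln(4.12468) + 0.0931844/0.0956487 = 1.41699 + 0.974236 = 2.391.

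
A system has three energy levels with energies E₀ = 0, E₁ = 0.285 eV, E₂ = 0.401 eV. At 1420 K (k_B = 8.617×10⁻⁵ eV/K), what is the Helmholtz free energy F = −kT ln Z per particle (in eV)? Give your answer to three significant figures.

-0.0155 eV

k_BT = 8.617×10⁻⁵ × 1420 K = 0.12236 eV.
Eᵢ/kT = 0, 2.3292, 3.2772.
Z = Σ e^(−Eᵢ/kT) = e^(−0) + e^(−2.3292) + e^(−3.2772) = 1.0000 + 0.097374 + 0.037734 = 1.1351.
F = −kT ln Z = −0.12236 × ln(1.1351) = −0.12236 × 0.12672 = -0.0155 eV.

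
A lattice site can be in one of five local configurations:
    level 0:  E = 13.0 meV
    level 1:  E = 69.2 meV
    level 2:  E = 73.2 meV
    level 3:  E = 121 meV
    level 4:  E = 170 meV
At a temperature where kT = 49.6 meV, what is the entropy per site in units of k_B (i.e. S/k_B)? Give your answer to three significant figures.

Eᵢ/kT = 0.26210, 1.3952, 1.4758, 2.4395, 3.4274.
Z = Σ e^(−Eᵢ/kT) = e^(−0.26210) + e^(−1.3952) + e^(−1.4758) + e^(−2.4395) + e^(−3.4274) = 0.76943 + 0.24778 + 0.22860 + 0.087204 + 0.032471 = 1.3655.
⟨E⟩ = Σ EᵢPᵢ = 43.906 meV.
S/k_B = ln Z + ⟨E⟩/kT = ln(1.3655) + 43.906/49.6 = 0.31152 + 0.88520 = 1.20.

1.20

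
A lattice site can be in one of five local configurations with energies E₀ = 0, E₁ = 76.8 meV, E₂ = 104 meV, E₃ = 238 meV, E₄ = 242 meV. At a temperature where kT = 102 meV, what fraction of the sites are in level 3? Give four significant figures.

0.04796

Eᵢ/kT = 0, 0.752941, 1.01961, 2.33333, 2.37255.
Z = Σ e^(−Eᵢ/kT) = e^(−0) + e^(−0.752941) + e^(−1.01961) + e^(−2.33333) + e^(−2.37255) = 1.00000 + 0.470979 + 0.360736 + 0.0969723 + 0.0932427 = 2.02193.
P₃ = e^(−E₃/kT) / Z = 0.0969723/2.02193 = 0.04796.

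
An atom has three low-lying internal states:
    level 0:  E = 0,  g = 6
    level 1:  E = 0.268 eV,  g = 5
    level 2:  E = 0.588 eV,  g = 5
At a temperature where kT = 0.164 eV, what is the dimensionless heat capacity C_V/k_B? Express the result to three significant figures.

0.530

Eᵢ/kT = 0, 1.6341, 3.5854.
Z = Σ gᵢe^(−Eᵢ/kT) = 6·e^(−0) + 5·e^(−1.6341) + 5·e^(−3.5854) = 6.0000 + 0.97564 + 0.13863 = 7.1143.
⟨E⟩ = 0.048211 eV, ⟨E²⟩ = 0.016587 eV².
C_V/k_B = (⟨E²⟩ − ⟨E⟩²)/(kT)² = (0.016587 − 0.0023243)/0.026896 = 0.530.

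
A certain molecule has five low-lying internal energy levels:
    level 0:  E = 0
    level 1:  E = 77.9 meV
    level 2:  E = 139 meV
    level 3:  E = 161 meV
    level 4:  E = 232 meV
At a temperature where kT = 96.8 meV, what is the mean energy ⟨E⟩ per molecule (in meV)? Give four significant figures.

60.81 meV

Eᵢ/kT = 0, 0.804752, 1.43595, 1.66322, 2.39669.
Z = Σ e^(−Eᵢ/kT) = e^(−0) + e^(−0.804752) + e^(−1.43595) + e^(−1.66322) + e^(−2.39669) = 1.00000 + 0.447199 + 0.237889 + 0.189528 + 0.0910187 = 1.96563.
⟨E⟩ = Σ Eᵢ e^(−Eᵢ/kT) / Z = (0·1.00000 + 77.9·0.447199 + 139·0.237889 + 161·0.189528 + 232·0.0910187) / 1.96563 = 60.81 meV.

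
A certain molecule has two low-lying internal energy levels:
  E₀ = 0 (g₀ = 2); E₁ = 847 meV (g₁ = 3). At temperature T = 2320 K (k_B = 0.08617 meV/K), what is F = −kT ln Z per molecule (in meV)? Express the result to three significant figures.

-143 meV

k_BT = 0.08617 × 2320 K = 199.91 meV.
Eᵢ/kT = 0, 4.2369.
Z = Σ gᵢe^(−Eᵢ/kT) = 2·e^(−0) + 3·e^(−4.2369) = 2.0000 + 0.043357 = 2.0434.
F = −kT ln Z = −199.91 × ln(2.0434) = −199.91 × 0.71462 = -143 meV.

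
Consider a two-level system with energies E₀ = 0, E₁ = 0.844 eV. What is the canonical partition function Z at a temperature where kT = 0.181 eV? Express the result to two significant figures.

Eᵢ/kT = 0, 4.663.
Z = Σ e^(−Eᵢ/kT) = e^(−0) + e^(−4.663) = 1.000 + 0.009438 = 1.009.

Z = 1.0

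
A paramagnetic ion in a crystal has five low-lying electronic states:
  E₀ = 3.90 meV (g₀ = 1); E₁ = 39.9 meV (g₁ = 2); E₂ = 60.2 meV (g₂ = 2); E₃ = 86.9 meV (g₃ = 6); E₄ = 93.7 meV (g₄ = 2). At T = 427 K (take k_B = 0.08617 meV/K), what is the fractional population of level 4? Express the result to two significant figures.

k_BT = 0.08617 × 427 K = 36.79 meV.
Eᵢ/kT = 0.1060, 1.085, 1.636, 2.362, 2.547.
Z = Σ gᵢe^(−Eᵢ/kT) = 1·e^(−0.1060) + 2·e^(−1.085) + 2·e^(−1.636) + 6·e^(−2.362) + 2·e^(−2.547) = 0.8994 + 0.6758 + 0.3895 + 0.5654 + 0.1566 = 2.687.
P₄ = g₄ e^(−E₄/kT) / Z = 0.1566/2.687 = 0.058.

0.058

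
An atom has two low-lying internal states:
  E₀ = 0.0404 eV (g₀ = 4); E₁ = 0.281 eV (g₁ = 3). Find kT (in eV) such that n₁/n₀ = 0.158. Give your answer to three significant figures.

n₁/n₀ = (g₁/g₀) exp[−(E₁−E₀)/kT] = 0.158.
⇒ (E₁−E₀)/kT = ln((3/4)/0.158) = ln(4.7468) = 1.5575.
kT = 0.2406 eV / 1.5575 = 0.154 eV.

0.154 eV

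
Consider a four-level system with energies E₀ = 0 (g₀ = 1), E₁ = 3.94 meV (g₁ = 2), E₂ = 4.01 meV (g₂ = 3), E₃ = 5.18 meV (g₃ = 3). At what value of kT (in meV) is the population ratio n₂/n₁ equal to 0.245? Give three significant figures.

0.0386 meV

n₂/n₁ = (g₂/g₁) exp[−(E₂−E₁)/kT] = 0.245.
⇒ (E₂−E₁)/kT = ln((3/2)/0.245) = ln(6.1224) = 1.8120.
kT = 0.07 meV / 1.8120 = 0.0386 meV.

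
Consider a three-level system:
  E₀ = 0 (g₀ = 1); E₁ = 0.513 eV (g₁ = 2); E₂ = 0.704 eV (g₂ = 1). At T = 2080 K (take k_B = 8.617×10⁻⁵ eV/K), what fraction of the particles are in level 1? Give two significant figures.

0.10

k_BT = 8.617×10⁻⁵ × 2080 K = 0.1792 eV.
Eᵢ/kT = 0, 2.863, 3.929.
Z = Σ gᵢe^(−Eᵢ/kT) = 1·e^(−0) + 2·e^(−2.863) + 1·e^(−3.929) = 1.000 + 0.1142 + 0.01966 = 1.134.
P₁ = g₁ e^(−E₁/kT) / Z = 0.1142/1.134 = 0.10.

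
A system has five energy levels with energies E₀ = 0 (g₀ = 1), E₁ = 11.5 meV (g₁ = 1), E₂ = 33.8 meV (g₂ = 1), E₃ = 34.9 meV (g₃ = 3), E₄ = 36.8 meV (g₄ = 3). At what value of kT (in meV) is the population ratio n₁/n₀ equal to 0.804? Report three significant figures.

n₁/n₀ = (g₁/g₀) exp[−(E₁−E₀)/kT] = 0.804.
⇒ (E₁−E₀)/kT = ln((1/1)/0.804) = ln(1.2438) = 0.21817.
kT = 11.5 meV / 0.21817 = 52.7 meV.

52.7 meV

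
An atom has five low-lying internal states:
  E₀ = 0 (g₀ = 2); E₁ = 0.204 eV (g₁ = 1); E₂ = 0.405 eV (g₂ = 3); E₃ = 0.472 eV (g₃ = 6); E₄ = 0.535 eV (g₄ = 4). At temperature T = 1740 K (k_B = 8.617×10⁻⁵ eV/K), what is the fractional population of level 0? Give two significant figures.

0.71

k_BT = 8.617×10⁻⁵ × 1740 K = 0.1499 eV.
Eᵢ/kT = 0, 1.361, 2.702, 3.149, 3.569.
Z = Σ gᵢe^(−Eᵢ/kT) = 2·e^(−0) + 1·e^(−1.361) + 3·e^(−2.702) + 6·e^(−3.149) + 4·e^(−3.569) = 2.000 + 0.2564 + 0.2012 + 0.2574 + 0.1127 = 2.828.
P₀ = g₀ e^(−E₀/kT) / Z = 2.000/2.828 = 0.71.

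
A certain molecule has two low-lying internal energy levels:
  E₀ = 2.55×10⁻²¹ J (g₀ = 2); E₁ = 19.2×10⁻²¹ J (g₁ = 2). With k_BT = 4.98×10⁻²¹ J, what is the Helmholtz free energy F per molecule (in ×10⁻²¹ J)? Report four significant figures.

Eᵢ/kT = 0.512048, 3.85542.
Z = Σ gᵢe^(−Eᵢ/kT) = 2·e^(−0.512048) + 2·e^(−3.85542) = 1.19853 + 0.0423294 = 1.24086.
F = −kT ln Z = −4.98 × ln(1.24086) = −4.98 × 0.215805 = -1.075 ×10⁻²¹ J.

-1.075 ×10⁻²¹ J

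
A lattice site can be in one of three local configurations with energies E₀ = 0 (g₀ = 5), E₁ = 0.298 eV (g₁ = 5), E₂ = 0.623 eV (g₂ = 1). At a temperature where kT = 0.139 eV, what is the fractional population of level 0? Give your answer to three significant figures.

Eᵢ/kT = 0, 2.1439, 4.4820.
Z = Σ gᵢe^(−Eᵢ/kT) = 5·e^(−0) + 5·e^(−2.1439) + 1·e^(−4.4820) = 5.0000 + 0.58598 + 0.011311 = 5.5973.
P₀ = g₀ e^(−E₀/kT) / Z = 5.0000/5.5973 = 0.893.

0.893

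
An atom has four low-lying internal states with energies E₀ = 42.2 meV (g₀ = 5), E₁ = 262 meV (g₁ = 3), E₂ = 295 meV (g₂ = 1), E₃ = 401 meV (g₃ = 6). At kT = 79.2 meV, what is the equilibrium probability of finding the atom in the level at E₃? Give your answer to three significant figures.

Eᵢ/kT = 0.53283, 3.3081, 3.7247, 5.0631.
Z = Σ gᵢe^(−Eᵢ/kT) = 5·e^(−0.53283) + 3·e^(−3.3081) + 1·e^(−3.7247) + 6·e^(−5.0631) = 2.9347 + 0.10976 + 0.024120 + 0.037956 = 3.1065.
P₃ = g₃ e^(−E₃/kT) / Z = 0.037956/3.1065 = 0.0122.

0.0122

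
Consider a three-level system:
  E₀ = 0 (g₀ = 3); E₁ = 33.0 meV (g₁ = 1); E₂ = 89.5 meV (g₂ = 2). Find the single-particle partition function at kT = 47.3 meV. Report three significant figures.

Eᵢ/kT = 0, 0.69767, 1.8922.
Z = Σ gᵢe^(−Eᵢ/kT) = 3·e^(−0) + 1·e^(−0.69767) + 2·e^(−1.8922) = 3.0000 + 0.49774 + 0.30148 = 3.7992.

Z = 3.80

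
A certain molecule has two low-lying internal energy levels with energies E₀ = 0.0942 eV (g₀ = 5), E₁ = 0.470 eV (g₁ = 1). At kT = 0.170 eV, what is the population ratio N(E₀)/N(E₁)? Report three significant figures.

45.6

n₀/n₁ = (g₀/g₁) exp[−(E₀−E₁)/kT] = (5/1) × exp(−(-0.3758 eV)/(0.170 eV)) = (5/1) × exp(2.2106) = 45.6.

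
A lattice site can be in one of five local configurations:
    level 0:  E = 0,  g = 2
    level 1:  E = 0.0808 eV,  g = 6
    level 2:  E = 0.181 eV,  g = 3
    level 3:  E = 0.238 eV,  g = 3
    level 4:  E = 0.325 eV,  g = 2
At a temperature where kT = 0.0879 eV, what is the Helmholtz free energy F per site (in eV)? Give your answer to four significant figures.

-0.1419 eV

Eᵢ/kT = 0, 0.919226, 2.05916, 2.70762, 3.69738.
Z = Σ gᵢe^(−Eᵢ/kT) = 2·e^(−0) + 6·e^(−0.919226) + 3·e^(−2.05916) + 3·e^(−2.70762) + 2·e^(−3.69738) = 2.00000 + 2.39297 + 0.382683 + 0.200086 + 0.0495768 = 5.02532.
F = −kT ln Z = −0.0879 × ln(5.02532) = −0.0879 × 1.61449 = -0.1419 eV.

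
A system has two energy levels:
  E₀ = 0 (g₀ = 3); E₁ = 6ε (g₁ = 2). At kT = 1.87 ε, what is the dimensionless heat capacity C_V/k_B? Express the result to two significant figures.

Eᵢ/kT = 0, 3.209.
Z = Σ gᵢe^(−Eᵢ/kT) = 3·e^(−0) + 2·e^(−3.209) = 3.000 + 0.08079 = 3.081.
⟨E⟩ = 0.1573 ε, ⟨E²⟩ = 0.9440 ε².
C_V/k_B = (⟨E²⟩ − ⟨E⟩²)/(kT)² = (0.9440 − 0.02474)/3.497 = 0.26.

0.26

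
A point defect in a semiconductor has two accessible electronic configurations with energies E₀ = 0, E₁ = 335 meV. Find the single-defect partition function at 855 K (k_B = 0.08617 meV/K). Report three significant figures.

k_BT = 0.08617 × 855 K = 73.675 meV.
Eᵢ/kT = 0, 4.5470.
Z = Σ e^(−Eᵢ/kT) = e^(−0) + e^(−4.5470) = 1.0000 + 0.010599 = 1.0106.

Z = 1.01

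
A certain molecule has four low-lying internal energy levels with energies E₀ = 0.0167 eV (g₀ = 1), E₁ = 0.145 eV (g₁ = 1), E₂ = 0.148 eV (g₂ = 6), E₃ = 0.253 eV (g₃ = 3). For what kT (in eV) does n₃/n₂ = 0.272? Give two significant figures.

0.17 eV

n₃/n₂ = (g₃/g₂) exp[−(E₃−E₂)/kT] = 0.272.
⇒ (E₃−E₂)/kT = ln((3/6)/0.272) = ln(1.838) = 0.6087.
kT = 0.105 eV / 0.6087 = 0.17 eV.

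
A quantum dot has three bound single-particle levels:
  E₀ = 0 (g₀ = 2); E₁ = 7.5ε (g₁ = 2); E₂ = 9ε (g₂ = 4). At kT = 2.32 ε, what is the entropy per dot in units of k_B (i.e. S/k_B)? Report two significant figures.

Eᵢ/kT = 0, 3.233, 3.879.
Z = Σ gᵢe^(−Eᵢ/kT) = 2·e^(−0) + 2·e^(−3.233) + 4·e^(−3.879) = 2.000 + 0.07888 + 0.08269 = 2.162.
⟨E⟩ = Σ EᵢPᵢ = 0.6179 ε.
S/k_B = ln Z + ⟨E⟩/kT = ln(2.162) + 0.6179/2.32 = 0.7710 + 0.2663 = 1.0.

1.0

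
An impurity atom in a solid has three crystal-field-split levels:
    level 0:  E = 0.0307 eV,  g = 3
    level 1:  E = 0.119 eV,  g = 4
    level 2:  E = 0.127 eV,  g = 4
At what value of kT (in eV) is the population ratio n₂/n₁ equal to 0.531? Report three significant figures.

0.0126 eV

n₂/n₁ = (g₂/g₁) exp[−(E₂−E₁)/kT] = 0.531.
⇒ (E₂−E₁)/kT = ln((4/4)/0.531) = ln(1.8832) = 0.63297.
kT = 0.008 eV / 0.63297 = 0.0126 eV.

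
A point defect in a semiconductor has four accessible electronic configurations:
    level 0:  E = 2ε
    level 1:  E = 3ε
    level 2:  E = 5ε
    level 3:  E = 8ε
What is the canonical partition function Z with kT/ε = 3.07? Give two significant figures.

Z = 1.2

Eᵢ/kT = 0.6515, 0.9772, 1.629, 2.606.
Z = Σ e^(−Eᵢ/kT) = e^(−0.6515) + e^(−0.9772) + e^(−1.629) + e^(−2.606) = 0.5213 + 0.3764 + 0.1961 + 0.07383 = 1.168.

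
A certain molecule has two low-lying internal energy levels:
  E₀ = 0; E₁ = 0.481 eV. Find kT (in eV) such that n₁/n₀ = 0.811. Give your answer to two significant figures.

n₁/n₀ = exp[−(E₁−E₀)/kT] = 0.811.
⇒ (E₁−E₀)/kT = ln(1/0.811) = ln(1.233) = 0.2095.
kT = 0.481 eV / 0.2095 = 2.3 eV.

2.3 eV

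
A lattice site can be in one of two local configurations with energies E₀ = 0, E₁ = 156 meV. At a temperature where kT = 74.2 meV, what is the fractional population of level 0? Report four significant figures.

Eᵢ/kT = 0, 2.10243.
Z = Σ e^(−Eᵢ/kT) = e^(−0) + e^(−2.10243) = 1.00000 + 0.122159 = 1.12216.
P₀ = e^(−E₀/kT) / Z = 1.00000/1.12216 = 0.8911.

0.8911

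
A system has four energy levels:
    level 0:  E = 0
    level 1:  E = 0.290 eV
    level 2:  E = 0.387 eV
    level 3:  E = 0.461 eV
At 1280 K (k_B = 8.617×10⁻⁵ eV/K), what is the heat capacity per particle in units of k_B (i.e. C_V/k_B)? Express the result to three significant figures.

k_BT = 8.617×10⁻⁵ × 1280 K = 0.11030 eV.
Eᵢ/kT = 0, 2.6292, 3.5086, 4.1795.
Z = Σ e^(−Eᵢ/kT) = e^(−0) + e^(−2.6292) + e^(−3.5086) + e^(−4.1795) = 1.0000 + 0.072136 + 0.029939 + 0.015306 = 1.1174.
⟨E⟩ = 0.035405 eV, ⟨E²⟩ = 0.012353 eV².
C_V/k_B = (⟨E²⟩ − ⟨E⟩²)/(kT)² = (0.012353 − 0.0012535)/0.012166 = 0.912.

0.912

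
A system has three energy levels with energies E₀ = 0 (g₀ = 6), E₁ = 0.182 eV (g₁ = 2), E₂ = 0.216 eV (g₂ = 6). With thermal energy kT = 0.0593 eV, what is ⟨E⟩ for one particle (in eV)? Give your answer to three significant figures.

0.00814 eV

Eᵢ/kT = 0, 3.0691, 3.6425.
Z = Σ gᵢe^(−Eᵢ/kT) = 6·e^(−0) + 2·e^(−3.0691) + 6·e^(−3.6425) = 6.0000 + 0.092926 + 0.15712 = 6.2500.
⟨E⟩ = Σ Eᵢ gᵢe^(−Eᵢ/kT) / Z = (0·6.0000 + 0.182·0.092926 + 0.216·0.15712) / 6.2500 = 0.00814 eV.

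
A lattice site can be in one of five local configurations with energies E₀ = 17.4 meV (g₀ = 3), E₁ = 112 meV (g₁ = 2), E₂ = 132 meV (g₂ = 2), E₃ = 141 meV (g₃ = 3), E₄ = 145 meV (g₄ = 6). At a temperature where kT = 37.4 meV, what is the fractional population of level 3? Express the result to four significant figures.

0.03093

Eᵢ/kT = 0.465241, 2.99465, 3.52941, 3.77005, 3.87701.
Z = Σ gᵢe^(−Eᵢ/kT) = 3·e^(−0.465241) + 2·e^(−2.99465) + 2·e^(−3.52941) + 3·e^(−3.77005) + 6·e^(−3.87701) = 1.88395 + 0.100108 + 0.0586444 + 0.0691527 + 0.124276 = 2.23613.
P₃ = g₃ e^(−E₃/kT) / Z = 0.0691527/2.23613 = 0.03093.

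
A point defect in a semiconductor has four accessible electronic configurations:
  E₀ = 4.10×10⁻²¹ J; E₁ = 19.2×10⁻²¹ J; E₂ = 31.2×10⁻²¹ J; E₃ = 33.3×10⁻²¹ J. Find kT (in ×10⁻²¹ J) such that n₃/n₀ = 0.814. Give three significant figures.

n₃/n₀ = exp[−(E₃−E₀)/kT] = 0.814.
⇒ (E₃−E₀)/kT = ln(1/0.814) = ln(1.2285) = 0.20579.
kT = 29.20 ×10⁻²¹ J / 0.20579 = 142 ×10⁻²¹ J.

142 ×10⁻²¹ J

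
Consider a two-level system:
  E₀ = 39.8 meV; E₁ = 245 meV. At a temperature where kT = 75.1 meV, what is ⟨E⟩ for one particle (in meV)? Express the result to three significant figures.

Eᵢ/kT = 0.52996, 3.2623.
Z = Σ e^(−Eᵢ/kT) = e^(−0.52996) + e^(−3.2623) = 0.58863 + 0.038300 = 0.62693.
⟨E⟩ = Σ Eᵢ e^(−Eᵢ/kT) / Z = (39.8·0.58863 + 245·0.038300) / 0.62693 = 52.3 meV.

52.3 meV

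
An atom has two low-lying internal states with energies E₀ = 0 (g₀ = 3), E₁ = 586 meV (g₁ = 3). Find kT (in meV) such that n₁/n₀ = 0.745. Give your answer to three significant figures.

1990 meV

n₁/n₀ = (g₁/g₀) exp[−(E₁−E₀)/kT] = 0.745.
⇒ (E₁−E₀)/kT = ln((3/3)/0.745) = ln(1.3423) = 0.29438.
kT = 586 meV / 0.29438 = 1990 meV.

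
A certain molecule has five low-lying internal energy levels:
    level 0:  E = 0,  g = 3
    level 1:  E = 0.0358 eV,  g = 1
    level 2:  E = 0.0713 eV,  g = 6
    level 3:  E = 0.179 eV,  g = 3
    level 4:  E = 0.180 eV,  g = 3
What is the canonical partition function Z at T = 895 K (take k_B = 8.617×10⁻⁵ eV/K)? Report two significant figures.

Z = 6.6

k_BT = 8.617×10⁻⁵ × 895 K = 0.07712 eV.
Eᵢ/kT = 0, 0.4642, 0.9245, 2.321, 2.334.
Z = Σ gᵢe^(−Eᵢ/kT) = 3·e^(−0) + 1·e^(−0.4642) + 6·e^(−0.9245) + 3·e^(−2.321) + 3·e^(−2.334) = 3.000 + 0.6286 + 2.380 + 0.2945 + 0.2907 = 6.594.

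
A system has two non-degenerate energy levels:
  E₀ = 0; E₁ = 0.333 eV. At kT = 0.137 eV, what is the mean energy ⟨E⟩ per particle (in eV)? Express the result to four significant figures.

0.02693 eV

Eᵢ/kT = 0, 2.43066.
Z = Σ e^(−Eᵢ/kT) = e^(−0) + e^(−2.43066) = 1.00000 + 0.0879787 = 1.08798.
⟨E⟩ = Σ Eᵢ e^(−Eᵢ/kT) / Z = (0·1.00000 + 0.333·0.0879787) / 1.08798 = 0.02693 eV.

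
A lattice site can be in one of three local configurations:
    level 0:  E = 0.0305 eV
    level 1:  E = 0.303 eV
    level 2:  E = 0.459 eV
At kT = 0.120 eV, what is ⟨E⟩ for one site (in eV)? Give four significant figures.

Eᵢ/kT = 0.254167, 2.52500, 3.82500.
Z = Σ e^(−Eᵢ/kT) = e^(−0.254167) + e^(−2.52500) + e^(−3.82500) = 0.775562 + 0.0800583 + 0.0218184 = 0.877439.
⟨E⟩ = Σ Eᵢ e^(−Eᵢ/kT) / Z = (0.0305·0.775562 + 0.303·0.0800583 + 0.459·0.0218184) / 0.877439 = 0.06602 eV.

0.06602 eV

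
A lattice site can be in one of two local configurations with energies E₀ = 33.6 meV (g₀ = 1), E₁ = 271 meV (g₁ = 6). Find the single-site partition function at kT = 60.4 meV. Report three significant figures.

Eᵢ/kT = 0.55629, 4.4868.
Z = Σ gᵢe^(−Eᵢ/kT) = 1·e^(−0.55629) + 6·e^(−4.4868) = 0.57333 + 0.067540 = 0.64087.

Z = 0.641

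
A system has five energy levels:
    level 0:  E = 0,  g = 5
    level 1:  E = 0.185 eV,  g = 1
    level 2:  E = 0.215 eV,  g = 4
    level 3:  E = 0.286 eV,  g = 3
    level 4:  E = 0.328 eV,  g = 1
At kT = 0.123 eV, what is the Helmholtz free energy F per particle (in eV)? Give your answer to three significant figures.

-0.226 eV

Eᵢ/kT = 0, 1.5041, 1.7480, 2.3252, 2.6667.
Z = Σ gᵢe^(−Eᵢ/kT) = 5·e^(−0) + 1·e^(−1.5041) + 4·e^(−1.7480) + 3·e^(−2.3252) + 1·e^(−2.6667) = 5.0000 + 0.22222 + 0.69649 + 0.29329 + 0.069481 = 6.2815.
F = −kT ln Z = −0.123 × ln(6.2815) = −0.123 × 1.8376 = -0.226 eV.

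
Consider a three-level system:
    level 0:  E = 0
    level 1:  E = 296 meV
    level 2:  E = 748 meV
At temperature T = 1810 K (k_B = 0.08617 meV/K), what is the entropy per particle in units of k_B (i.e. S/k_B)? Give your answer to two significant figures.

k_BT = 0.08617 × 1810 K = 156.0 meV.
Eᵢ/kT = 0, 1.897, 4.795.
Z = Σ e^(−Eᵢ/kT) = e^(−0) + e^(−1.897) + e^(−4.795) = 1.000 + 0.1500 + 0.008271 = 1.158.
⟨E⟩ = Σ EᵢPᵢ = 43.68 meV.
S/k_B = ln Z + ⟨E⟩/kT = ln(1.158) + 43.68/156.0 = 0.1467 + 0.2800 = 0.43.

0.43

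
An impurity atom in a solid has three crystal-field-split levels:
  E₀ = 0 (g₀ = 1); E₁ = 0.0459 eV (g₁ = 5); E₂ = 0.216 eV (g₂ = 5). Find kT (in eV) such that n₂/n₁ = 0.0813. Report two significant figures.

n₂/n₁ = (g₂/g₁) exp[−(E₂−E₁)/kT] = 0.0813.
⇒ (E₂−E₁)/kT = ln((5/5)/0.0813) = ln(12.30) = 2.510.
kT = 0.1701 eV / 2.510 = 0.068 eV.

0.068 eV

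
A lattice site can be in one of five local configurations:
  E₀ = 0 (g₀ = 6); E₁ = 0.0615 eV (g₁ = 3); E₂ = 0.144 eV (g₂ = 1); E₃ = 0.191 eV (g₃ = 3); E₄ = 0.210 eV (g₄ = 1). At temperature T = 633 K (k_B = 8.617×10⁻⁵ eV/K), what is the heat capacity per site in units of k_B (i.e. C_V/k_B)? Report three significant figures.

0.386

k_BT = 8.617×10⁻⁵ × 633 K = 0.054546 eV.
Eᵢ/kT = 0, 1.1275, 2.6400, 3.5016, 3.8500.
Z = Σ gᵢe^(−Eᵢ/kT) = 6·e^(−0) + 3·e^(−1.1275) + 1·e^(−2.6400) + 3·e^(−3.5016) + 1·e^(−3.8500) = 6.0000 + 0.97153 + 0.071361 + 0.090447 + 0.021280 = 7.1546.
⟨E⟩ = 0.012827 eV, ⟨E²⟩ = 0.0013128 eV².
C_V/k_B = (⟨E²⟩ − ⟨E⟩²)/(kT)² = (0.0013128 − 0.00016453)/0.0029753 = 0.386.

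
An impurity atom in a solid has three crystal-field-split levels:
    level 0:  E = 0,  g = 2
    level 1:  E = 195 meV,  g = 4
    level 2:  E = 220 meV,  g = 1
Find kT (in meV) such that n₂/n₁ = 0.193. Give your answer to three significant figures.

96.6 meV

n₂/n₁ = (g₂/g₁) exp[−(E₂−E₁)/kT] = 0.193.
⇒ (E₂−E₁)/kT = ln((1/4)/0.193) = ln(1.2953) = 0.25874.
kT = 25 meV / 0.25874 = 96.6 meV.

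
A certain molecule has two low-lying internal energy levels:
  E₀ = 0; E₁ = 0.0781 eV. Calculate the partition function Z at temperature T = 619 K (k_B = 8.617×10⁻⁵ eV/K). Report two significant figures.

k_BT = 8.617×10⁻⁵ × 619 K = 0.05334 eV.
Eᵢ/kT = 0, 1.464.
Z = Σ e^(−Eᵢ/kT) = e^(−0) + e^(−1.464) = 1.000 + 0.2313 = 1.231.

Z = 1.2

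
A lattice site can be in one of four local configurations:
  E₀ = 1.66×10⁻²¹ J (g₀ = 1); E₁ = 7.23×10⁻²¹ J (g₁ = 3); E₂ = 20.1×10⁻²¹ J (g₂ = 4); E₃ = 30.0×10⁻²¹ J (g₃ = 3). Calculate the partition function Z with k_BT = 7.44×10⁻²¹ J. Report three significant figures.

Eᵢ/kT = 0.22312, 0.97177, 2.7016, 4.0323.
Z = Σ gᵢe^(−Eᵢ/kT) = 1·e^(−0.22312) + 3·e^(−0.97177) + 4·e^(−2.7016) + 3·e^(−4.0323) = 0.80002 + 1.1352 + 0.26839 + 0.053200 = 2.2568.

Z = 2.26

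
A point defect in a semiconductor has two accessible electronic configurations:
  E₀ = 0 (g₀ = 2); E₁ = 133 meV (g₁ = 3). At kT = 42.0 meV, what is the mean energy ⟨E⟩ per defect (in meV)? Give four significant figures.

Eᵢ/kT = 0, 3.16667.
Z = Σ gᵢe^(−Eᵢ/kT) = 2·e^(−0) + 3·e^(−3.16667) = 2.00000 + 0.126431 = 2.12643.
⟨E⟩ = Σ Eᵢ gᵢe^(−Eᵢ/kT) / Z = (0·2.00000 + 133·0.126431) / 2.12643 = 7.908 meV.

7.908 meV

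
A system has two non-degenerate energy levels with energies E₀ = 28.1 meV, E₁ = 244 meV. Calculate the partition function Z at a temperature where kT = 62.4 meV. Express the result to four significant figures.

Eᵢ/kT = 0.450321, 3.91026.
Z = Σ e^(−Eᵢ/kT) = e^(−0.450321) + e^(−3.91026) = 0.637424 + 0.0200353 = 0.657459.

Z = 0.6575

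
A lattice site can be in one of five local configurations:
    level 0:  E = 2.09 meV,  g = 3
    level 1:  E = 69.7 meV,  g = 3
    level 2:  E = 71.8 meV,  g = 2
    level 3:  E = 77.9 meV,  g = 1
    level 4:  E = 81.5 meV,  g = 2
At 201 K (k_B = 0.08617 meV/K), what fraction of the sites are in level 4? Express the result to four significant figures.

k_BT = 0.08617 × 201 K = 17.3202 meV.
Eᵢ/kT = 0.120668, 4.02420, 4.14545, 4.49764, 4.70549.
Z = Σ gᵢe^(−Eᵢ/kT) = 3·e^(−0.120668) + 3·e^(−4.02420) + 2·e^(−4.14545) + 1·e^(−4.49764) + 2·e^(−4.70549) = 2.65898 + 0.0536332 + 0.0316726 + 0.0111352 + 0.0180910 = 2.77351.
P₄ = g₄ e^(−E₄/kT) / Z = 0.0180910/2.77351 = 0.006523.

0.006523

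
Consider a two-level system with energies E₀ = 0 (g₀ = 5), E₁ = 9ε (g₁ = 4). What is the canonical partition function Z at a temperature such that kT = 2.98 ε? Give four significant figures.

Z = 5.195

Eᵢ/kT = 0, 3.02013.
Z = Σ gᵢe^(−Eᵢ/kT) = 5·e^(−0) + 4·e^(−3.02013) = 5.00000 + 0.195179 = 5.19518.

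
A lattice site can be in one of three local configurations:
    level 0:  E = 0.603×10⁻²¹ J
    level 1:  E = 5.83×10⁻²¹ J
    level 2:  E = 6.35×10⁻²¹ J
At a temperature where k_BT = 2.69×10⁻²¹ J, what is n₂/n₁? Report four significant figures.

0.8242

n₂/n₁ = exp[−(E₂−E₁)/kT] = exp(−(0.52 ×10⁻²¹ J)/(2.69 ×10⁻²¹ J)) = exp(-0.193309) = 0.8242.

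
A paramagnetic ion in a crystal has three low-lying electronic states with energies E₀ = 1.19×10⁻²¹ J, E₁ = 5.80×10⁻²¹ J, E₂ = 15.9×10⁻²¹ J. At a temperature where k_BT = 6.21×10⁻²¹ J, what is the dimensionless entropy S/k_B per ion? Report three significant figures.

0.817

Eᵢ/kT = 0.19163, 0.93398, 2.5604.
Z = Σ e^(−Eᵢ/kT) = e^(−0.19163) + e^(−0.93398) + e^(−2.5604) = 0.82561 + 0.39299 + 0.077274 = 1.2959.
⟨E⟩ = Σ EᵢPᵢ = 3.4651 ×10⁻²¹ J.
S/k_B = ln Z + ⟨E⟩/kT = ln(1.2959) + 3.4651/6.21 = 0.25921 + 0.55799 = 0.817.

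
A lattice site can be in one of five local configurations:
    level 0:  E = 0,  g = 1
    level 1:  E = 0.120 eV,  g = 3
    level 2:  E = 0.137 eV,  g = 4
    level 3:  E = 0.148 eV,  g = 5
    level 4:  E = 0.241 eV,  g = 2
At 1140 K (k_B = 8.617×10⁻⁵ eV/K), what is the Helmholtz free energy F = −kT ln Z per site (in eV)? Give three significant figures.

-0.140 eV

k_BT = 8.617×10⁻⁵ × 1140 K = 0.098234 eV.
Eᵢ/kT = 0, 1.2216, 1.3946, 1.5066, 2.4533.
Z = Σ gᵢe^(−Eᵢ/kT) = 1·e^(−0) + 3·e^(−1.2216) + 4·e^(−1.3946) + 5·e^(−1.5066) + 2·e^(−2.4533) = 1.0000 + 0.88427 + 0.99173 + 1.1083 + 0.17202 = 4.1563.
F = −kT ln Z = −0.098234 × ln(4.1563) = −0.098234 × 1.4246 = -0.140 eV.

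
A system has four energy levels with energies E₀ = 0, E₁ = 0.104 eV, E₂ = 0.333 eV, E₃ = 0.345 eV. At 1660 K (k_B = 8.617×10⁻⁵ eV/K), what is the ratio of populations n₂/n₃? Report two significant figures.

k_BT = 8.617×10⁻⁵ × 1660 K = 0.1430 eV.
n₂/n₃ = exp[−(E₂−E₃)/kT] = exp(−(-0.012 eV)/(0.1430 eV)) = exp(0.08392) = 1.1.

1.1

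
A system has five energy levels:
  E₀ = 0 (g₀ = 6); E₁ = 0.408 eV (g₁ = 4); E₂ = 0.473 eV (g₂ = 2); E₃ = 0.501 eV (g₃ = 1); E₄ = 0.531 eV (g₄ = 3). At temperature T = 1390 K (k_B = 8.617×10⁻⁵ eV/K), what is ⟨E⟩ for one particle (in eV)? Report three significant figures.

k_BT = 8.617×10⁻⁵ × 1390 K = 0.11978 eV.
Eᵢ/kT = 0, 3.4062, 3.9489, 4.1827, 4.4331.
Z = Σ gᵢe^(−Eᵢ/kT) = 6·e^(−0) + 4·e^(−3.4062) + 2·e^(−3.9489) + 1·e^(−4.1827) + 3·e^(−4.4331) = 6.0000 + 0.13267 + 0.038552 + 0.015257 + 0.035633 = 6.2221.
⟨E⟩ = Σ Eᵢ gᵢe^(−Eᵢ/kT) / Z = (0·6.0000 + 0.408·0.13267 + 0.473·0.038552 + 0.501·0.015257 + 0.531·0.035633) / 6.2221 = 0.0159 eV.

0.0159 eV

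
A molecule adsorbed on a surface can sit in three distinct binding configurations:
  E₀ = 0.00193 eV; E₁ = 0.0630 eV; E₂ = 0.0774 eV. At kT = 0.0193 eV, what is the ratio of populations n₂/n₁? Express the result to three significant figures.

n₂/n₁ = exp[−(E₂−E₁)/kT] = exp(−(0.0144 eV)/(0.0193 eV)) = exp(-0.74611) = 0.474.

0.474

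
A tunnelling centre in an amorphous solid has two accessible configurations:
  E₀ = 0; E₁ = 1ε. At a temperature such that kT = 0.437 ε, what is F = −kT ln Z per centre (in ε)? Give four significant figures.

Eᵢ/kT = 0, 2.28833.
Z = Σ e^(−Eᵢ/kT) = e^(−0) + e^(−2.28833) = 1.00000 + 0.101436 = 1.10144.
F = −kT ln Z = −0.437 × ln(1.10144) = −0.437 × 0.0966184 = -0.04222 ε.

-0.04222 ε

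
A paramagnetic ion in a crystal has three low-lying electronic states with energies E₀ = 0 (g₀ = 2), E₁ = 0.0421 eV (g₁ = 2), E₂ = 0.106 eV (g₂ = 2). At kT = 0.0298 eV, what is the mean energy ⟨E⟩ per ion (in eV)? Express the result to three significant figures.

Eᵢ/kT = 0, 1.4128, 3.5570.
Z = Σ gᵢe^(−Eᵢ/kT) = 2·e^(−0) + 2·e^(−1.4128) + 2·e^(−3.5570) = 2.0000 + 0.48692 + 0.057049 = 2.5440.
⟨E⟩ = Σ Eᵢ gᵢe^(−Eᵢ/kT) / Z = (0·2.0000 + 0.0421·0.48692 + 0.106·0.057049) / 2.5440 = 0.0104 eV.

0.0104 eV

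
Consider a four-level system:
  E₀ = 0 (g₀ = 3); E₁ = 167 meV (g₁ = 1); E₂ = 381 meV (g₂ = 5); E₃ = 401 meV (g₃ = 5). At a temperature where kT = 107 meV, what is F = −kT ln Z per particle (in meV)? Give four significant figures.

-133.1 meV

Eᵢ/kT = 0, 1.56075, 3.56075, 3.74766.
Z = Σ gᵢe^(−Eᵢ/kT) = 3·e^(−0) + 1·e^(−1.56075) + 5·e^(−3.56075) + 5·e^(−3.74766) = 3.00000 + 0.209979 + 0.142088 + 0.117864 = 3.46993.
F = −kT ln Z = −107 × ln(3.46993) = −107 × 1.24413 = -133.1 meV.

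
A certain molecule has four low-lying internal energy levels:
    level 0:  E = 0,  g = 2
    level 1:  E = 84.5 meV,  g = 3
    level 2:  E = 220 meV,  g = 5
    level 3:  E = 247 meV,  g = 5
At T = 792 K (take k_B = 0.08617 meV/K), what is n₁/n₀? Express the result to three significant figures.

k_BT = 0.08617 × 792 K = 68.247 meV.
n₁/n₀ = (g₁/g₀) exp[−(E₁−E₀)/kT] = (3/2) × exp(−(84.5 meV)/(68.247 meV)) = (3/2) × exp(-1.2381) = 0.435.

0.435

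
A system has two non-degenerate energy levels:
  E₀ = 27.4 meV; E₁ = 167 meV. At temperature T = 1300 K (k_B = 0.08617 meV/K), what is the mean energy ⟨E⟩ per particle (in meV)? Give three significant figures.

k_BT = 0.08617 × 1300 K = 112.02 meV.
Eᵢ/kT = 0.24460, 1.4908.
Z = Σ e^(−Eᵢ/kT) = e^(−0.24460) + e^(−1.4908) = 0.78302 + 0.22519 = 1.0082.
⟨E⟩ = Σ Eᵢ e^(−Eᵢ/kT) / Z = (27.4·0.78302 + 167·0.22519) / 1.0082 = 58.6 meV.

58.6 meV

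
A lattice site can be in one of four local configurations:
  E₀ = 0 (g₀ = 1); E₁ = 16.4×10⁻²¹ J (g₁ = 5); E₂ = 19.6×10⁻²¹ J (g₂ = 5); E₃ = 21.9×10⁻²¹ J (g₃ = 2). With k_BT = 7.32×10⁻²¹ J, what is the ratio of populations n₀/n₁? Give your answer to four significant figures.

n₀/n₁ = (g₀/g₁) exp[−(E₀−E₁)/kT] = (1/5) × exp(−(-16.4 ×10⁻²¹ J)/(7.32 ×10⁻²¹ J)) = (1/5) × exp(2.24044) = 1.879.

1.879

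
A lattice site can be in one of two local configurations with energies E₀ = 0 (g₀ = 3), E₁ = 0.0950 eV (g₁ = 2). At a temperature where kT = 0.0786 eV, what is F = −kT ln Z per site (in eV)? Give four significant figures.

Eᵢ/kT = 0, 1.20865.
Z = Σ gᵢe^(−Eᵢ/kT) = 3·e^(−0) + 2·e^(−1.20865) = 3.00000 + 0.597200 = 3.59720.
F = −kT ln Z = −0.0786 × ln(3.59720) = −0.0786 × 1.28016 = -0.1006 eV.

-0.1006 eV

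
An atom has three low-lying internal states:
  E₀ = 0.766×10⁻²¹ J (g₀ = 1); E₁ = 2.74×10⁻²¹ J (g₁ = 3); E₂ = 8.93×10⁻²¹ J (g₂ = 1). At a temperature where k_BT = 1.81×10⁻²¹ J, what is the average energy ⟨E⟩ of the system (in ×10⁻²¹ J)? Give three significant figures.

1.80 ×10⁻²¹ J

Eᵢ/kT = 0.42320, 1.5138, 4.9337.
Z = Σ gᵢe^(−Eᵢ/kT) = 1·e^(−0.42320) + 3·e^(−1.5138) + 1·e^(−4.9337) = 0.65495 + 0.66022 + 0.0071998 = 1.3224.
⟨E⟩ = Σ Eᵢ gᵢe^(−Eᵢ/kT) / Z = (0.766·0.65495 + 2.74·0.66022 + 8.93·0.0071998) / 1.3224 = 1.80 ×10⁻²¹ J.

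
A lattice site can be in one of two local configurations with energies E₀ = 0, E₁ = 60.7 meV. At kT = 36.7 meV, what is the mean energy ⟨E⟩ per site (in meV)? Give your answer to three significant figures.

9.75 meV

Eᵢ/kT = 0, 1.6540.
Z = Σ e^(−Eᵢ/kT) = e^(−0) + e^(−1.6540) = 1.0000 + 0.19128 = 1.1913.
⟨E⟩ = Σ Eᵢ e^(−Eᵢ/kT) / Z = (0·1.0000 + 60.7·0.19128) / 1.1913 = 9.75 meV.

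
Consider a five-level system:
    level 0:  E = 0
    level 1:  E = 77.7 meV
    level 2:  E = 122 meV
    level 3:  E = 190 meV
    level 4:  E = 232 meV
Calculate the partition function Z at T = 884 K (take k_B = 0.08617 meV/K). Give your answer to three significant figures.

Z = 1.69

k_BT = 0.08617 × 884 K = 76.174 meV.
Eᵢ/kT = 0, 1.0200, 1.6016, 2.4943, 3.0457.
Z = Σ e^(−Eᵢ/kT) = e^(−0) + e^(−1.0200) + e^(−1.6016) + e^(−2.4943) + e^(−3.0457) = 1.0000 + 0.36059 + 0.20157 + 0.082554 + 0.047563 = 1.6923.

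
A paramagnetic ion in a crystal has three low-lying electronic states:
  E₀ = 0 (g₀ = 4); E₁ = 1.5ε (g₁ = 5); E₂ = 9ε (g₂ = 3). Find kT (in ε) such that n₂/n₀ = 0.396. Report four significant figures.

n₂/n₀ = (g₂/g₀) exp[−(E₂−E₀)/kT] = 0.396.
⇒ (E₂−E₀)/kT = ln((3/4)/0.396) = ln(1.89394) = 0.638659.
kT = 9ε / 0.638659 = 14.09 ε.

14.09 ε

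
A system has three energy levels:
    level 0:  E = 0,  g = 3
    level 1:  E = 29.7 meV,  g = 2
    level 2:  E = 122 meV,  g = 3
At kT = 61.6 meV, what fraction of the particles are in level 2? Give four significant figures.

Eᵢ/kT = 0, 0.482143, 1.98052.
Z = Σ gᵢe^(−Eᵢ/kT) = 3·e^(−0) + 2·e^(−0.482143) + 3·e^(−1.98052) = 3.00000 + 1.23492 + 0.413992 = 4.64891.
P₂ = g₂ e^(−E₂/kT) / Z = 0.413992/4.64891 = 0.08905.

0.08905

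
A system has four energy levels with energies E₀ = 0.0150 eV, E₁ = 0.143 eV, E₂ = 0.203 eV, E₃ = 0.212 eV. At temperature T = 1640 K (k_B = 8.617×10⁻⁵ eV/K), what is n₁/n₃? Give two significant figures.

k_BT = 8.617×10⁻⁵ × 1640 K = 0.1413 eV.
n₁/n₃ = exp[−(E₁−E₃)/kT] = exp(−(-0.069 eV)/(0.1413 eV)) = exp(0.4883) = 1.6.

1.6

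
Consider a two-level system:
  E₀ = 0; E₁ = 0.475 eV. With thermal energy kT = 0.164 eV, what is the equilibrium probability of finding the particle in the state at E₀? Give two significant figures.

0.95

Eᵢ/kT = 0, 2.896.
Z = Σ e^(−Eᵢ/kT) = e^(−0) + e^(−2.896) = 1.000 + 0.05524 = 1.055.
P₀ = e^(−E₀/kT) / Z = 1.000/1.055 = 0.95.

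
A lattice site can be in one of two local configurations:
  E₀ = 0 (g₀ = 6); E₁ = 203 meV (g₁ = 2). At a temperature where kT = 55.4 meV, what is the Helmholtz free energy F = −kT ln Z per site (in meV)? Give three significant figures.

-99.7 meV

Eᵢ/kT = 0, 3.6643.
Z = Σ gᵢe^(−Eᵢ/kT) = 6·e^(−0) + 2·e^(−3.6643) = 6.0000 + 0.051244 = 6.0512.
F = −kT ln Z = −55.4 × ln(6.0512) = −55.4 × 1.8003 = -99.7 meV.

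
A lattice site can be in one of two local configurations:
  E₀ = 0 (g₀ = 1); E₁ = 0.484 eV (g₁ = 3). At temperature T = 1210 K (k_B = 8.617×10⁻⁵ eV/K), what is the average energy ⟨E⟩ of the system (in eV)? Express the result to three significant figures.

k_BT = 8.617×10⁻⁵ × 1210 K = 0.10427 eV.
Eᵢ/kT = 0, 4.6418.
Z = Σ gᵢe^(−Eᵢ/kT) = 1·e^(−0) + 3·e^(−4.6418) = 1.0000 + 0.028921 = 1.0289.
⟨E⟩ = Σ Eᵢ gᵢe^(−Eᵢ/kT) / Z = (0·1.0000 + 0.484·0.028921) / 1.0289 = 0.0136 eV.

0.0136 eV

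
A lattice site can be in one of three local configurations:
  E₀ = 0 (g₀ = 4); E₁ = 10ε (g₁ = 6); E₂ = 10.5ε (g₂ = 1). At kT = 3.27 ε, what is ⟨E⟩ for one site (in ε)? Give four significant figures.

Eᵢ/kT = 0, 3.05810, 3.21101.
Z = Σ gᵢe^(−Eᵢ/kT) = 4·e^(−0) + 6·e^(−3.05810) + 1·e^(−3.21101) = 4.00000 + 0.281861 + 0.0403159 = 4.32218.
⟨E⟩ = Σ Eᵢ gᵢe^(−Eᵢ/kT) / Z = (0·4.00000 + 10·0.281861 + 10.5·0.0403159) / 4.32218 = 0.7501 ε.

0.7501 ε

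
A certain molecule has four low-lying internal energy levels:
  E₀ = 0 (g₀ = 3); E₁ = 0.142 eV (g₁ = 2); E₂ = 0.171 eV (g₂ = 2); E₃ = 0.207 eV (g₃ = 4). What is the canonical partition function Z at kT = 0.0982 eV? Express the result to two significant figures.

Z = 4.3

Eᵢ/kT = 0, 1.446, 1.741, 2.108.
Z = Σ gᵢe^(−Eᵢ/kT) = 3·e^(−0) + 2·e^(−1.446) + 2·e^(−1.741) + 4·e^(−2.108) = 3.000 + 0.4710 + 0.3507 + 0.4859 = 4.308.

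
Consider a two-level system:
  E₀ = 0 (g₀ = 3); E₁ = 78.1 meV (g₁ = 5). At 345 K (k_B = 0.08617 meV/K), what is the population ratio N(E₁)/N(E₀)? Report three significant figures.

k_BT = 0.08617 × 345 K = 29.729 meV.
n₁/n₀ = (g₁/g₀) exp[−(E₁−E₀)/kT] = (5/3) × exp(−(78.1 meV)/(29.729 meV)) = (5/3) × exp(-2.6271) = 0.120.

0.120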